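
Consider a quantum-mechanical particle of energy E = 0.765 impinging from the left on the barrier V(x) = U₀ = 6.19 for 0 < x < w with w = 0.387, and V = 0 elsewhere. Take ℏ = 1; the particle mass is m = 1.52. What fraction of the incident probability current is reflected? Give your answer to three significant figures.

R = 0.925

Since E < U₀ the interior solution is evanescent with decay constant κ = √(2m(U₀ − E))/ℏ = 4.061.
κw = 1.572, sinh(κw) = 2.303.
The exact tunnelling result is T⁻¹ = 1 + U₀² sinh²(κw) / [4E(U₀ − E)] = 13.25, so T = 0.0755.
R = 1 − T = 0.925.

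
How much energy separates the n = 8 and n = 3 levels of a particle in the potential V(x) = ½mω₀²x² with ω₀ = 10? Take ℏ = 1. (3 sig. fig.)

E_n = ℏω₀(n + ½), so ΔE = (8 − 3) ℏω₀ = 5 × 10 = 50.00.

ΔE = 50.0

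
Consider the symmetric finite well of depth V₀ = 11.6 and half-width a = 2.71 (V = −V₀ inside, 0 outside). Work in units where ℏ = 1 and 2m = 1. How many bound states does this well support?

N = 6

The dimensionless depth is z₀ = a√(2mV₀)/ℏ = 2.71 × √(11.60) = 9.230.
A new bound state (alternating even/odd) appears each time z₀ passes a multiple of π/2, so N = ⌊2z₀/π⌋ + 1 = ⌊5.876⌋ + 1 = 6.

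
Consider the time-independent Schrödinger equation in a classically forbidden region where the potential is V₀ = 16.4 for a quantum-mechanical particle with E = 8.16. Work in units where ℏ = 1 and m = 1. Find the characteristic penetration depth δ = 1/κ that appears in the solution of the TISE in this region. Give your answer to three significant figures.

Since E < V₀ the TISE in this region is ψ'' = κ²ψ with κ = √(2m(V₀ − E))/ℏ.
κ = √(2 × 1 × 8.24) = 4.060. The penetration depth is δ = 1/κ = 0.246.

δ = 0.246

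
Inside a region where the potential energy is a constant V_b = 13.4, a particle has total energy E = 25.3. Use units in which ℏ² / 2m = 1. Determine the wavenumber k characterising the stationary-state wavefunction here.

With E > V_b the solution is oscillatory, ψ ∝ e^{±ikx} with k = √(2m(E − V_b))/ℏ.
k = √(2 × 0.5 × 11.9) = 3.450.

k = 3.45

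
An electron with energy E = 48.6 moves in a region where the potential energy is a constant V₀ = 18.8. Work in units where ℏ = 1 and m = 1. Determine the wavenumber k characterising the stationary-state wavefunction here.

k = 7.72

With E > V₀ the solution is oscillatory, ψ ∝ e^{±ikx} with k = √(2m(E − V₀))/ℏ.
k = √(2 × 1 × 29.8) = 7.720.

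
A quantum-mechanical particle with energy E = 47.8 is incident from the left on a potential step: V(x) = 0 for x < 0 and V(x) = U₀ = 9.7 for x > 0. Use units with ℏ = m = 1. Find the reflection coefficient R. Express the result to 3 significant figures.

R = 0.00321

On each side the TISE gives plane waves with k = √(2m(E − V))/ℏ: k₁ = √(2·1·47.8) = 9.778, k₂ = √(2·1·38.1) = 8.729.
Matching ψ and ψ′ at x = 0 gives r = (k₁ − k₂)/(k₁ + k₂), so R = r² = 0.003208 and T = 1 − R = 0.9968.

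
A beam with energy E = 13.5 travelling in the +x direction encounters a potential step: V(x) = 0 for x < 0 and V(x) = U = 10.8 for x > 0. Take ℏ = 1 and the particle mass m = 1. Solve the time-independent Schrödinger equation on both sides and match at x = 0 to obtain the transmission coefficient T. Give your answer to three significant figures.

T = 0.854

The wavenumbers are k₁ = √(2mE)/ℏ = 5.196 on the left and k₂ = √(2m(E − U))/ℏ = 2.324 on the right.
Continuity of ψ and ψ′ at the step yields the reflection amplitude r = (k₁ − k₂)/(k₁ + k₂) = 0.3820; thus R = |r|² = 0.1459, T = 0.8541.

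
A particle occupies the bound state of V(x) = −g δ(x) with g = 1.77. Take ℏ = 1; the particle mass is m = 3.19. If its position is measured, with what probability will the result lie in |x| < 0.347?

P = 0.980

The normalised bound state is ψ = √κ e^{−κ|x|} with κ = mg/ℏ² = 5.646.
P(|x| < d) = ∫_{−d}^{d} κ e^{−2κ|x|} dx = 1 − e^{−2κd} = 1 − e^{−3.919} = 0.9801.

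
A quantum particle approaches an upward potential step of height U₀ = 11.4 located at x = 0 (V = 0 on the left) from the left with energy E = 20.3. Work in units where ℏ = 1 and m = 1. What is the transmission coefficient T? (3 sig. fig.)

The wavenumbers are k₁ = √(2mE)/ℏ = 6.372 on the left and k₂ = √(2m(E − U₀))/ℏ = 4.219 on the right.
Continuity of ψ and ψ′ at the step yields the reflection amplitude r = (k₁ − k₂)/(k₁ + k₂) = 0.2033; thus R = |r|² = 0.04132, T = 0.9587.

T = 0.959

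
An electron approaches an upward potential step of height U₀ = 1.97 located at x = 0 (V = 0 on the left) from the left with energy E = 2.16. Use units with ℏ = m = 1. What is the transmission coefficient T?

T = 0.706

On each side the TISE gives plane waves with k = √(2m(E − V))/ℏ: k₁ = √(2·1·2.16) = 2.078, k₂ = √(2·1·0.19) = 0.6164.
Matching ψ and ψ′ at x = 0 gives r = (k₁ − k₂)/(k₁ + k₂), so R = r² = 0.2943 and T = 1 − R = 0.7057.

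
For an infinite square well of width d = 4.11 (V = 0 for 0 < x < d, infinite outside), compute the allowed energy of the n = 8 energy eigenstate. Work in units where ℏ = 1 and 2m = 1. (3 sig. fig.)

The infinite-well eigenfunctions ψ_n = √(2/d) sin(nπx/d) vanish at both walls, giving E_n = n²π²ℏ²/(2md²).
E_8 = 8² × π² / (2 × 0.5 × 4.11²) = 37.39.

E = 37.4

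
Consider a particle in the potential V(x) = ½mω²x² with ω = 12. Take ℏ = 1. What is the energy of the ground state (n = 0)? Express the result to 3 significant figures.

The oscillator eigenvalues are E_n = ℏω(n + ½), so E_0 = 12 × 0.5 = 6.000.

E = 6.00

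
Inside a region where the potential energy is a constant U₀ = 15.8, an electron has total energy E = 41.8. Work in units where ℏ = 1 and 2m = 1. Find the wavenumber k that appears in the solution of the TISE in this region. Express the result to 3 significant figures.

With E > U₀ the solution is oscillatory, ψ ∝ e^{±ikx} with k = √(2m(E − U₀))/ℏ.
k = √(2 × 0.5 × 26) = 5.099.

k = 5.10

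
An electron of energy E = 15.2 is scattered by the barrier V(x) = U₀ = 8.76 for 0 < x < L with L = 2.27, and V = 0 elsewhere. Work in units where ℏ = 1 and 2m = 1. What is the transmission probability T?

T = 0.953

Above the barrier the interior wavenumber is k₂ = √(2m(E − U₀))/ℏ = 2.538, giving phase k₂L = 5.761.
Matching at both interfaces gives T⁻¹ = 1 + U₀² sin²(k₂L) / [4E(E − U₀)] = 1.049, hence T = 0.953.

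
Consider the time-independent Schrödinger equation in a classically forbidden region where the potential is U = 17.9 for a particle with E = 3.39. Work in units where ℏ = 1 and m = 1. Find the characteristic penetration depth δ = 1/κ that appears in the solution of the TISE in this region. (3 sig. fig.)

Since E < U the TISE in this region is ψ'' = κ²ψ with κ = √(2m(U − E))/ℏ.
κ = √(2 × 1 × 14.51) = 5.387. The penetration depth is δ = 1/κ = 0.186.

δ = 0.186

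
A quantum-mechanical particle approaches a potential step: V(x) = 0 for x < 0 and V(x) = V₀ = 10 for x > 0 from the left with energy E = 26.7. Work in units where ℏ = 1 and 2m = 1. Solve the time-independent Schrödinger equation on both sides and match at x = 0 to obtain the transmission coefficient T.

T = 0.986

The wavenumbers are k₁ = √(2mE)/ℏ = 5.167 on the left and k₂ = √(2m(E − V₀))/ℏ = 4.087 on the right.
Matching ψ and ψ′ at x = 0 gives r = (k₁ − k₂)/(k₁ + k₂), so R = r² = 0.01364 and T = 1 − R = 0.9864.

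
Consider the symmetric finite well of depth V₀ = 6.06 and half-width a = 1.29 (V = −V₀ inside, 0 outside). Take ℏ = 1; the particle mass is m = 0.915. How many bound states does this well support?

The dimensionless depth is z₀ = a√(2mV₀)/ℏ = 1.29 × √(11.09) = 4.296.
The even/odd transcendental equations gain one root per π/2 in z₀, giving N = 1 + ⌊2z₀/π⌋ = 1 + ⌊2.735⌋ = 3.

N = 3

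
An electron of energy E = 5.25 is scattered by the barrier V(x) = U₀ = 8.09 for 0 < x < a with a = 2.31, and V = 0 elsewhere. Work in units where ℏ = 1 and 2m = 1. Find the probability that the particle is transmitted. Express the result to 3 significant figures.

T = 0.00151

E < U₀: inside the barrier ψ ∝ e^{±κx} with κ = √(2m(U₀ − E))/ℏ = 1.685.
κa = 3.893, sinh(κa) = 24.52.
Matching ψ, ψ′ at both faces gives T = [1 + U₀² sinh²(κa) / (4E(U₀ − E))]⁻¹ = 1/660.6 = 0.00151.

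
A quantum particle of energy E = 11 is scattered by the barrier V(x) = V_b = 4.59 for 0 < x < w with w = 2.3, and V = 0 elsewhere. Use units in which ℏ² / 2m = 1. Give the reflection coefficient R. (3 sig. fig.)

R = 0.0145

Above the barrier the interior wavenumber is k₂ = √(2m(E − V_b))/ℏ = 2.532, giving phase k₂w = 5.823.
Matching at both interfaces gives T⁻¹ = 1 + V_b² sin²(k₂w) / [4E(E − V_b)] = 1.015, hence T = 0.985.
R = 1 − T = 0.0145.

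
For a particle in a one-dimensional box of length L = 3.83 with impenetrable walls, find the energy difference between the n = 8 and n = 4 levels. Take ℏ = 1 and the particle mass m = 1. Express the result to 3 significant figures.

E_n = n²π²ℏ²/(2mL²), so ΔE = (8² − 4²) π²ℏ²/(2mL²).
ΔE = 48 × π² / (2 × 1 × 3.83²) = 16.15.

ΔE = 16.1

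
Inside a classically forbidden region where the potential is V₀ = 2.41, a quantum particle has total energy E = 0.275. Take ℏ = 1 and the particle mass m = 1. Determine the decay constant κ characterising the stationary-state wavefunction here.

κ = 2.07

Since E < V₀ the TISE in this region is ψ'' = κ²ψ with κ = √(2m(V₀ − E))/ℏ.
κ = √(2 × 1 × 2.135) = 2.066.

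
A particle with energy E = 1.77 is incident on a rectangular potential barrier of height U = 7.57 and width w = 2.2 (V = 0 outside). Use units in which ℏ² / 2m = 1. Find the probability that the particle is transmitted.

T = 0.0000717

E < U: inside the barrier ψ ∝ e^{±κx} with κ = √(2m(U − E))/ℏ = 2.408.
κw = 5.298, sinh(κw) = 100.00.
The exact tunnelling result is T⁻¹ = 1 + U² sinh²(κw) / [4E(U − E)] = 13950, so T = 0.0000717.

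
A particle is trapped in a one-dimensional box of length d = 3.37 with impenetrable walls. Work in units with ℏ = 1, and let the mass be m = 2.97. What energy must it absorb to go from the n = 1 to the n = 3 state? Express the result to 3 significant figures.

ΔE = 1.17

E_n = n²π²ℏ²/(2md²), so ΔE = (3² − 1²) π²ℏ²/(2md²).
ΔE = 8 × π² / (2 × 2.97 × 3.37²) = 1.170.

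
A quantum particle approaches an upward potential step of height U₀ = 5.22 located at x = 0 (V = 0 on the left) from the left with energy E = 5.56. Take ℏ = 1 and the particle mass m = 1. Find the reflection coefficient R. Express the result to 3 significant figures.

R = 0.364

On each side the TISE gives plane waves with k = √(2m(E − V))/ℏ: k₁ = √(2·1·5.56) = 3.335, k₂ = √(2·1·0.34) = 0.8246.
Matching ψ and ψ′ at x = 0 gives r = (k₁ − k₂)/(k₁ + k₂), so R = r² = 0.3642 and T = 1 − R = 0.6358.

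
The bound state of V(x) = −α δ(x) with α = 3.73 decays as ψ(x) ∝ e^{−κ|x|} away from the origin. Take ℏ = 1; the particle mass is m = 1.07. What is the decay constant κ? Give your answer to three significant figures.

κ = 3.99

Integrate −(ℏ²/2m)ψ'' − αδ(x)ψ = Eψ from −ε to +ε: the ψ'' term gives ψ'(0⁺) − ψ'(0⁻) and the δ term gives −(2mα/ℏ²)ψ(0).
With ψ ∝ e^{−κ|x|} this yields −2κ = −2mα/ℏ², so κ = mα/ℏ² = 3.991.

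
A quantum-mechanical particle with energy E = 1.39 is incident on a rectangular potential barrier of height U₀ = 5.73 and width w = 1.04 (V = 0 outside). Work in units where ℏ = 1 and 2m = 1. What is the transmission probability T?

E < U₀: inside the barrier ψ ∝ e^{±κx} with κ = √(2m(U₀ − E))/ℏ = 2.083.
κw = 2.167, sinh(κw) = 4.307.
Matching ψ, ψ′ at both faces gives T = [1 + U₀² sinh²(κw) / (4E(U₀ − E))]⁻¹ = 1/26.24 = 0.0381.

T = 0.0381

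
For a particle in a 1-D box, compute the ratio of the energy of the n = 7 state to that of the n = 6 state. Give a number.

1.36111

E_n = n²π²ℏ²/(2mL²) so the ratio is n₂²/n₁² = 49/36 = 1.36111.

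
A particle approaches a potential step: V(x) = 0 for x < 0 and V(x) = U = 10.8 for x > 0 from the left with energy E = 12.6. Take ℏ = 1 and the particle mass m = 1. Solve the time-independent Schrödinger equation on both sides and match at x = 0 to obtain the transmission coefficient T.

T = 0.796

The wavenumbers are k₁ = √(2mE)/ℏ = 5.020 on the left and k₂ = √(2m(E − U))/ℏ = 1.897 on the right.
Continuity of ψ and ψ′ at the step yields the reflection amplitude r = (k₁ − k₂)/(k₁ + k₂) = 0.4514; thus R = |r|² = 0.2038, T = 0.7962.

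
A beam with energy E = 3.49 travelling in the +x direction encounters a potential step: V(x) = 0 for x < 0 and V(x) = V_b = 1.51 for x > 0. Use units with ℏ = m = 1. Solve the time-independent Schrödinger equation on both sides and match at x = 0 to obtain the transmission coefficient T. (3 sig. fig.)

T = 0.980

On each side the TISE gives plane waves with k = √(2m(E − V))/ℏ: k₁ = √(2·1·3.49) = 2.642, k₂ = √(2·1·1.98) = 1.990.
Continuity of ψ and ψ′ at the step yields the reflection amplitude r = (k₁ − k₂)/(k₁ + k₂) = 0.1408; thus R = |r|² = 0.01981, T = 0.9802.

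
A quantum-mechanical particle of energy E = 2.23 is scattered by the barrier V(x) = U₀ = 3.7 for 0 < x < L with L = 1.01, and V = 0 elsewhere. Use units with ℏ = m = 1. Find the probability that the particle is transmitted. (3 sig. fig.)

Since E < U₀ the interior solution is evanescent with decay constant κ = √(2m(U₀ − E))/ℏ = 1.715.
κL = 1.732, sinh(κL) = 2.737.
Matching ψ, ψ′ at both faces gives T = [1 + U₀² sinh²(κL) / (4E(U₀ − E))]⁻¹ = 1/8.821 = 0.113.

T = 0.113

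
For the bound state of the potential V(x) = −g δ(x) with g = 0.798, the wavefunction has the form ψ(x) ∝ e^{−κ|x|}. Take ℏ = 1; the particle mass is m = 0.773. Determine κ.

Integrating the TISE across x = 0 gives the cusp condition ψ'(0⁺) − ψ'(0⁻) = −(2mg/ℏ²)ψ(0).
With ψ ∝ e^{−κ|x|} this yields −2κ = −2mg/ℏ², so κ = mg/ℏ² = 0.6169.

κ = 0.617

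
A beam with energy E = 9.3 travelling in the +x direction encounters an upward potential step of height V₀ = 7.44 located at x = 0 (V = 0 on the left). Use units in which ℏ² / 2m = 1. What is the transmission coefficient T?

T = 0.854

The wavenumbers are k₁ = √(2mE)/ℏ = 3.050 on the left and k₂ = √(2m(E − V₀))/ℏ = 1.364 on the right.
Continuity of ψ and ψ′ at the step yields the reflection amplitude r = (k₁ − k₂)/(k₁ + k₂) = 0.3820; thus R = |r|² = 0.1459, T = 0.8541.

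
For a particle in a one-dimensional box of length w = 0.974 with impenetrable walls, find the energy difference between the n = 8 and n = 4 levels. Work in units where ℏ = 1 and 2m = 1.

E_n = n²π²ℏ²/(2mw²), so ΔE = (8² − 4²) π²ℏ²/(2mw²).
ΔE = 48 × π² / (2 × 0.5 × 0.974²) = 499.4.

ΔE = 499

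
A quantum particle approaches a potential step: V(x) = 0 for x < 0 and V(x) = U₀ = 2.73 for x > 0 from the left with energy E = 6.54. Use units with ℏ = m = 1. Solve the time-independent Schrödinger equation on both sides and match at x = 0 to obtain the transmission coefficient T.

On each side the TISE gives plane waves with k = √(2m(E − V))/ℏ: k₁ = √(2·1·6.54) = 3.617, k₂ = √(2·1·3.81) = 2.760.
Matching ψ and ψ′ at x = 0 gives r = (k₁ − k₂)/(k₁ + k₂), so R = r² = 0.01803 and T = 1 − R = 0.9820.

T = 0.982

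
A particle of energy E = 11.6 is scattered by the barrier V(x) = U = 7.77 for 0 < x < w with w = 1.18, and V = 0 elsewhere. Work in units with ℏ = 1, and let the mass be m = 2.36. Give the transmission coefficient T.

E > U: inside the barrier k₂ = √(2m(E − U))/ℏ = 4.252, k₂w = 5.017.
T = [1 + U² sin²(k₂w) / (4E(E − U))]⁻¹ = 1/1.309 = 0.764.

T = 0.764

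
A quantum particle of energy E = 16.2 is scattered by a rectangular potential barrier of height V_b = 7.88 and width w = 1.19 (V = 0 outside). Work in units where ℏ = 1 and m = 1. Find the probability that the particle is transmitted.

Above the barrier the interior wavenumber is k₂ = √(2m(E − V_b))/ℏ = 4.079, giving phase k₂w = 4.854.
T = [1 + V_b² sin²(k₂w) / (4E(E − V_b))]⁻¹ = 1/1.113 = 0.899.

T = 0.899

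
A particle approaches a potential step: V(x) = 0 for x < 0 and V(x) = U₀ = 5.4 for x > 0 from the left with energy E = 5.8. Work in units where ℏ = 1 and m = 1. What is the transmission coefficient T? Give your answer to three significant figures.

On each side the TISE gives plane waves with k = √(2m(E − V))/ℏ: k₁ = √(2·1·5.8) = 3.406, k₂ = √(2·1·0.4) = 0.8944.
Continuity of ψ and ψ′ at the step yields the reflection amplitude r = (k₁ − k₂)/(k₁ + k₂) = 0.5840; thus R = |r|² = 0.3411, T = 0.6589.

T = 0.659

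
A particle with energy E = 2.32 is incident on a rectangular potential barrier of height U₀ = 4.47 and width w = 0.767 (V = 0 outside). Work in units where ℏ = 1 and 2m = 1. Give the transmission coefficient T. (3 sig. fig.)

T = 0.345

Since E < U₀ the interior solution is evanescent with decay constant κ = √(2m(U₀ − E))/ℏ = 1.466.
κw = 1.125, sinh(κw) = 1.377.
Matching ψ, ψ′ at both faces gives T = [1 + U₀² sinh²(κw) / (4E(U₀ − E))]⁻¹ = 1/2.899 = 0.345.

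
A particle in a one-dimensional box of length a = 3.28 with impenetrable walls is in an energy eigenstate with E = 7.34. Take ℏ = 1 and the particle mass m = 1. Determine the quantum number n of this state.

n = 4

From E_n = n²π²ℏ²/(2ma²) invert to n = √(2ma²E)/(πℏ).
n = (3.28/π) × √(2 × 1 × 7.34) = 4.000 → n = 4.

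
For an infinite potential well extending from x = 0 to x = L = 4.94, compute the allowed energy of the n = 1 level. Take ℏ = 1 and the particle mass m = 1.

The infinite-well eigenfunctions ψ_n = √(2/L) sin(nπx/L) vanish at both walls, giving E_n = n²π²ℏ²/(2mL²).
E_1 = 1² × π² / (2 × 1 × 4.94²) = 0.2022.

E = 0.202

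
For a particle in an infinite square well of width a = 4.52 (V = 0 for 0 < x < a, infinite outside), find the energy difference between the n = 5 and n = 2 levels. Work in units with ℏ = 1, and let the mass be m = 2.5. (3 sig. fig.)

E_n = n²π²ℏ²/(2ma²), so ΔE = (5² − 2²) π²ℏ²/(2ma²).
ΔE = 21 × π² / (2 × 2.5 × 4.52²) = 2.029.

ΔE = 2.03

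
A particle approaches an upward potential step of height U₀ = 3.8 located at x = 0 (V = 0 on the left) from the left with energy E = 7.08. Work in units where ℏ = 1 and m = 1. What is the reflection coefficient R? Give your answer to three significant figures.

On each side the TISE gives plane waves with k = √(2m(E − V))/ℏ: k₁ = √(2·1·7.08) = 3.763, k₂ = √(2·1·3.28) = 2.561.
Matching ψ and ψ′ at x = 0 gives r = (k₁ − k₂)/(k₁ + k₂), so R = r² = 0.03611 and T = 1 − R = 0.9639.

R = 0.0361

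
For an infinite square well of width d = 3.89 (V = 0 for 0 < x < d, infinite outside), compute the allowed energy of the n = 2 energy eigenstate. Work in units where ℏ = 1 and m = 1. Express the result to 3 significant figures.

The infinite-well eigenfunctions ψ_n = √(2/d) sin(nπx/d) vanish at both walls, giving E_n = n²π²ℏ²/(2md²).
E_2 = 2² × π² / (2 × 1 × 3.89²) = 1.304.

E = 1.30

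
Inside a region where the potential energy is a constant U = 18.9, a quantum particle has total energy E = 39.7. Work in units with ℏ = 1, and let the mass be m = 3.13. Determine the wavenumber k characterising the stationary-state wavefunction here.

k = 11.4

With E > U the solution is oscillatory, ψ ∝ e^{±ikx} with k = √(2m(E − U))/ℏ.
k = √(2 × 3.13 × 20.8) = 11.41.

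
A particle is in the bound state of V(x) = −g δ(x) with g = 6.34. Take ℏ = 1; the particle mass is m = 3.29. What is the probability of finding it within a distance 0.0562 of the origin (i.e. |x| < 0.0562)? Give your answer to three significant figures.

P = 0.904

The normalised bound state is ψ = √κ e^{−κ|x|} with κ = mg/ℏ² = 20.86.
P(|x| < d) = ∫_{−d}^{d} κ e^{−2κ|x|} dx = 1 − e^{−2κd} = 1 − e^{−2.345} = 0.9041.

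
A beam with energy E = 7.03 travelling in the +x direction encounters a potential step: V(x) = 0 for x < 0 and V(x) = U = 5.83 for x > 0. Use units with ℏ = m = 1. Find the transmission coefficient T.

T = 0.828

On each side the TISE gives plane waves with k = √(2m(E − V))/ℏ: k₁ = √(2·1·7.03) = 3.750, k₂ = √(2·1·1.2) = 1.549.
Continuity of ψ and ψ′ at the step yields the reflection amplitude r = (k₁ − k₂)/(k₁ + k₂) = 0.4153; thus R = |r|² = 0.1725, T = 0.8275.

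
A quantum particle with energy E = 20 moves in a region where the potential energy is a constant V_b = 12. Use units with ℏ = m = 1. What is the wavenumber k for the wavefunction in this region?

k = 4.00

With E > V_b the solution is oscillatory, ψ ∝ e^{±ikx} with k = √(2m(E − V_b))/ℏ.
k = √(2 × 1 × 8) = 4.000.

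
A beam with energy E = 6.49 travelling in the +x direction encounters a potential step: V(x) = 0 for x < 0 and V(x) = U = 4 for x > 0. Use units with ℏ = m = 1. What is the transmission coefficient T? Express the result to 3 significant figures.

T = 0.945

On each side the TISE gives plane waves with k = √(2m(E − V))/ℏ: k₁ = √(2·1·6.49) = 3.603, k₂ = √(2·1·2.49) = 2.232.
Matching ψ and ψ′ at x = 0 gives r = (k₁ − k₂)/(k₁ + k₂), so R = r² = 0.05523 and T = 1 − R = 0.9448.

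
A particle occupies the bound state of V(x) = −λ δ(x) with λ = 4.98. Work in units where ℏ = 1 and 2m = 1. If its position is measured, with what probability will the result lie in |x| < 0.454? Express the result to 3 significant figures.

P = 0.896

The normalised bound state is ψ = √κ e^{−κ|x|} with κ = mλ/ℏ² = 2.490.
P(|x| < d) = ∫_{−d}^{d} κ e^{−2κ|x|} dx = 1 − e^{−2κd} = 1 − e^{−2.261} = 0.8957.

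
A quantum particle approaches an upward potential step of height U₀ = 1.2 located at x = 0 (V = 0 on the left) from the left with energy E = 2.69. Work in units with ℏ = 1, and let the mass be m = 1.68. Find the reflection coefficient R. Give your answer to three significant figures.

The wavenumbers are k₁ = √(2mE)/ℏ = 3.006 on the left and k₂ = √(2m(E − U₀))/ℏ = 2.237 on the right.
Matching ψ and ψ′ at x = 0 gives r = (k₁ − k₂)/(k₁ + k₂), so R = r² = 0.02150 and T = 1 − R = 0.9785.

R = 0.0215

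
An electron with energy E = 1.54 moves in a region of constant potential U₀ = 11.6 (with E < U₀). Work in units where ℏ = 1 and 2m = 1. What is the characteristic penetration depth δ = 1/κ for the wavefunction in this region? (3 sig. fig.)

Since E < U₀ the TISE in this region is ψ'' = κ²ψ with κ = √(2m(U₀ − E))/ℏ.
κ = √(2 × 0.5 × 10.06) = 3.172. The penetration depth is δ = 1/κ = 0.315.

δ = 0.315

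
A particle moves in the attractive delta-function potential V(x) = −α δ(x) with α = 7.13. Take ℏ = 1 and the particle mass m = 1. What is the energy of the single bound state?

E = -25.4

The bound state is ψ(x) = √κ e^{−κ|x|}. The derivative jump ψ'(0⁺) − ψ'(0⁻) = −(2mα/ℏ²)ψ(0) fixes κ = mα/ℏ² = 7.130.
Then E = −ℏ²κ²/(2m) = −mα²/(2ℏ²) = -25.42.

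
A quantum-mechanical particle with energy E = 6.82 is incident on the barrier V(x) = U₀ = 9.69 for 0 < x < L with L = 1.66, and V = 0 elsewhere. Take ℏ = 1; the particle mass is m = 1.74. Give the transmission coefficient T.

E < U₀: inside the barrier ψ ∝ e^{±κx} with κ = √(2m(U₀ − E))/ℏ = 3.160.
κL = 5.246, sinh(κL) = 94.91.
The exact tunnelling result is T⁻¹ = 1 + U₀² sinh²(κL) / [4E(U₀ − E)] = 10800, so T = 0.0000926.

T = 0.0000926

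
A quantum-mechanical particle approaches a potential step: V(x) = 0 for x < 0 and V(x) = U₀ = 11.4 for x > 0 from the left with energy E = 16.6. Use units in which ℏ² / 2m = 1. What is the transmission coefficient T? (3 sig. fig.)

On each side the TISE gives plane waves with k = √(2m(E − V))/ℏ: k₁ = √(2·½·16.6) = 4.074, k₂ = √(2·½·5.2) = 2.280.
Matching ψ and ψ′ at x = 0 gives r = (k₁ − k₂)/(k₁ + k₂), so R = r² = 0.07970 and T = 1 − R = 0.9203.

T = 0.920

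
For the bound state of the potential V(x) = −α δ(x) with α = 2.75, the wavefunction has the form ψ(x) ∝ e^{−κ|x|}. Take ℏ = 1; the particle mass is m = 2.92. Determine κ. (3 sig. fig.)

Integrate −(ℏ²/2m)ψ'' − αδ(x)ψ = Eψ from −ε to +ε: the ψ'' term gives ψ'(0⁺) − ψ'(0⁻) and the δ term gives −(2mα/ℏ²)ψ(0).
With ψ ∝ e^{−κ|x|} this yields −2κ = −2mα/ℏ², so κ = mα/ℏ² = 8.030.

κ = 8.03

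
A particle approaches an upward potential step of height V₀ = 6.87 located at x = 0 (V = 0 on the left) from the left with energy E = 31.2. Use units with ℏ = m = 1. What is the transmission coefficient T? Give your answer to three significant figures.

T = 0.996

The wavenumbers are k₁ = √(2mE)/ℏ = 7.899 on the left and k₂ = √(2m(E − V₀))/ℏ = 6.976 on the right.
Matching ψ and ψ′ at x = 0 gives r = (k₁ − k₂)/(k₁ + k₂), so R = r² = 0.003856 and T = 1 − R = 0.9961.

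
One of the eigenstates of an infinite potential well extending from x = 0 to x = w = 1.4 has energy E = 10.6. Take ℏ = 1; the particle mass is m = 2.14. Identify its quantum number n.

n = 3

From E_n = n²π²ℏ²/(2mw²) invert to n = √(2mw²E)/(πℏ).
n = (1.4/π) × √(2 × 2.14 × 10.6) = 3.002 → n = 3.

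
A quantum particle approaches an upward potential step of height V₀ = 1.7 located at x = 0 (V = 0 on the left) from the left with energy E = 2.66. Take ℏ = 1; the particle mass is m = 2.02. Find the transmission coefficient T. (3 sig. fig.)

The wavenumbers are k₁ = √(2mE)/ℏ = 3.278 on the left and k₂ = √(2m(E − V₀))/ℏ = 1.969 on the right.
Matching ψ and ψ′ at x = 0 gives r = (k₁ − k₂)/(k₁ + k₂), so R = r² = 0.06221 and T = 1 − R = 0.9378.

T = 0.938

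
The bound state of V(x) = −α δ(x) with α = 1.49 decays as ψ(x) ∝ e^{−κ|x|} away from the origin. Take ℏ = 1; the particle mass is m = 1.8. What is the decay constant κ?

Integrate −(ℏ²/2m)ψ'' − αδ(x)ψ = Eψ from −ε to +ε: the ψ'' term gives ψ'(0⁺) − ψ'(0⁻) and the δ term gives −(2mα/ℏ²)ψ(0).
With ψ ∝ e^{−κ|x|} this yields −2κ = −2mα/ℏ², so κ = mα/ℏ² = 2.682.

κ = 2.68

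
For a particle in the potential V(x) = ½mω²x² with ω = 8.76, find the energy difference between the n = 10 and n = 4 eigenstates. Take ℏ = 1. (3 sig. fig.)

ΔE = 52.6

E_n = ℏω(n + ½), so ΔE = (10 − 4) ℏω = 6 × 8.76 = 52.56.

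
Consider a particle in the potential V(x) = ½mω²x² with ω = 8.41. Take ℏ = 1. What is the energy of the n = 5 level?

E = 46.3

The oscillator eigenvalues are E_n = ℏω(n + ½), so E_5 = 8.41 × 5.5 = 46.26.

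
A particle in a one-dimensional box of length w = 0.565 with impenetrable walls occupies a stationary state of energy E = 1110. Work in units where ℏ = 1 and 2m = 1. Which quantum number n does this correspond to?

n = 6

For an infinite well E_n = n²π²ℏ²/(2mw²), so n = (w/πℏ)√(2mE).
n = (0.565/π) × √(2 × 0.5 × 1110) = 5.992 → n = 6.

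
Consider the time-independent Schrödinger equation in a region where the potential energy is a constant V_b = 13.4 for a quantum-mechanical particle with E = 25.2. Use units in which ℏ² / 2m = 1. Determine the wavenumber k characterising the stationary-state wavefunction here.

With E > V_b the solution is oscillatory, ψ ∝ e^{±ikx} with k = √(2m(E − V_b))/ℏ.
k = √(2 × 0.5 × 11.8) = 3.435.

k = 3.44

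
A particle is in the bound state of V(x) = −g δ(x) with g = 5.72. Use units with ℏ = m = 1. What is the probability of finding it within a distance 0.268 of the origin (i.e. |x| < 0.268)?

P = 0.953

The normalised bound state is ψ = √κ e^{−κ|x|} with κ = mg/ℏ² = 5.720.
P(|x| < d) = ∫_{−d}^{d} κ e^{−2κ|x|} dx = 1 − e^{−2κd} = 1 − e^{−3.066} = 0.9534.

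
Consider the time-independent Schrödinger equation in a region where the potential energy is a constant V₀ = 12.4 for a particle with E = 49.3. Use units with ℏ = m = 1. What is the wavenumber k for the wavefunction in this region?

k = 8.59

With E > V₀ the solution is oscillatory, ψ ∝ e^{±ikx} with k = √(2m(E − V₀))/ℏ.
k = √(2 × 1 × 36.9) = 8.591.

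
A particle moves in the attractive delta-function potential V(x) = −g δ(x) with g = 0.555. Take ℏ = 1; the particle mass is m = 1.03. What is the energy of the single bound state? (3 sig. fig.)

For x ≠ 0 the bound state is ψ ∝ e^{−κ|x|}; integrating the TISE across the delta gives the cusp condition 2κ = 2mg/ℏ², so κ = 0.5717.
Then E = −ℏ²κ²/(2m) = −mg²/(2ℏ²) = -0.1586.

E = -0.159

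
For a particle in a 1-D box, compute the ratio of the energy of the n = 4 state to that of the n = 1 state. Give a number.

E_n = n²π²ℏ²/(2mL²) so the ratio is n₂²/n₁² = 16/1 = 16.

16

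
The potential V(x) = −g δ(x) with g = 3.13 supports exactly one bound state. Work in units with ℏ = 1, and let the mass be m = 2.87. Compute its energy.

E = -14.1

The bound state is ψ(x) = √κ e^{−κ|x|}. The derivative jump ψ'(0⁺) − ψ'(0⁻) = −(2mg/ℏ²)ψ(0) fixes κ = mg/ℏ² = 8.983.
Then E = −ℏ²κ²/(2m) = −mg²/(2ℏ²) = -14.06.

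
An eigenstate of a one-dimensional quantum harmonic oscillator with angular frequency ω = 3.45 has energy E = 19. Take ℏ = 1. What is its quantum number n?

E_n = ℏω(n + ½) ⇒ n = E/(ℏω) − ½ = 19/3.45 − 0.5 = 5.007 → n = 5.

n = 5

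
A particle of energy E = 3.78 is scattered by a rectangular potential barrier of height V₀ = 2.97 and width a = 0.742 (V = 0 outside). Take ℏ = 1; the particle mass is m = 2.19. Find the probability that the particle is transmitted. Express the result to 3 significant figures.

T = 0.589

Above the barrier the interior wavenumber is k₂ = √(2m(E − V₀))/ℏ = 1.884, giving phase k₂a = 1.398.
Matching at both interfaces gives T⁻¹ = 1 + V₀² sin²(k₂a) / [4E(E − V₀)] = 1.699, hence T = 0.589.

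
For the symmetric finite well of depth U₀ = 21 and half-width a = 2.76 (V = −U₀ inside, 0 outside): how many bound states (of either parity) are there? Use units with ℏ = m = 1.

N = 12

Define the well-strength parameter z₀ = (a/ℏ)√(2mU₀) = 2.76 × √(2·1·21) = 17.89.
A new bound state (alternating even/odd) appears each time z₀ passes a multiple of π/2, so N = ⌊2z₀/π⌋ + 1 = ⌊11.39⌋ + 1 = 12.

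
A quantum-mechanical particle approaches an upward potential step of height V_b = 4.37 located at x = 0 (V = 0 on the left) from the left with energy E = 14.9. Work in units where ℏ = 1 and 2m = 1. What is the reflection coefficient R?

R = 0.00749

The wavenumbers are k₁ = √(2mE)/ℏ = 3.860 on the left and k₂ = √(2m(E − V_b))/ℏ = 3.245 on the right.
Matching ψ and ψ′ at x = 0 gives r = (k₁ − k₂)/(k₁ + k₂), so R = r² = 0.007494 and T = 1 − R = 0.9925.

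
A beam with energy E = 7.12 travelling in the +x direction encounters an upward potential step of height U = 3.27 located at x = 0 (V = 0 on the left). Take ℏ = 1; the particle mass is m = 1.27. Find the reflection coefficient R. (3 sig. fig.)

R = 0.0233

The wavenumbers are k₁ = √(2mE)/ℏ = 4.253 on the left and k₂ = √(2m(E − U))/ℏ = 3.127 on the right.
Matching ψ and ψ′ at x = 0 gives r = (k₁ − k₂)/(k₁ + k₂), so R = r² = 0.02326 and T = 1 − R = 0.9767.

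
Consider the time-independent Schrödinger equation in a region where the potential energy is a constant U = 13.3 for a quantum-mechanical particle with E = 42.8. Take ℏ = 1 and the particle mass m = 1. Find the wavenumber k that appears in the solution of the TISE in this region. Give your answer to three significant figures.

With E > U the solution is oscillatory, ψ ∝ e^{±ikx} with k = √(2m(E − U))/ℏ.
k = √(2 × 1 × 29.5) = 7.681.

k = 7.68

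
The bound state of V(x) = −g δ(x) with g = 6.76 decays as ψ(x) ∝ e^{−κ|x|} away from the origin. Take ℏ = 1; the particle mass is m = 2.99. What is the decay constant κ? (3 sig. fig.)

Integrate −(ℏ²/2m)ψ'' − gδ(x)ψ = Eψ from −ε to +ε: the ψ'' term gives ψ'(0⁺) − ψ'(0⁻) and the δ term gives −(2mg/ℏ²)ψ(0).
With ψ ∝ e^{−κ|x|} this yields −2κ = −2mg/ℏ², so κ = mg/ℏ² = 20.21.

κ = 20.2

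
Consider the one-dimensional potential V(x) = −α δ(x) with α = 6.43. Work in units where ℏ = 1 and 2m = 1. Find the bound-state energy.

For x ≠ 0 the bound state is ψ ∝ e^{−κ|x|}; integrating the TISE across the delta gives the cusp condition 2κ = 2mα/ℏ², so κ = 3.215.
Then E = −ℏ²κ²/(2m) = −mα²/(2ℏ²) = -10.34.

E = -10.3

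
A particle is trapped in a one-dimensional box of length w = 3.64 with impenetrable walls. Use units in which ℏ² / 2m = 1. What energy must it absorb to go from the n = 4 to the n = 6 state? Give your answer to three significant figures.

E_n = n²π²ℏ²/(2mw²), so ΔE = (6² − 4²) π²ℏ²/(2mw²).
ΔE = 20 × π² / (2 × 0.5 × 3.64²) = 14.90.

ΔE = 14.9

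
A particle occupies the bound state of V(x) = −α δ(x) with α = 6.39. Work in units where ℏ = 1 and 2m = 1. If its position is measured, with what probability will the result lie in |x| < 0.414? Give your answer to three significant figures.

The normalised bound state is ψ = √κ e^{−κ|x|} with κ = mα/ℏ² = 3.195.
P(|x| < d) = ∫_{−d}^{d} κ e^{−2κ|x|} dx = 1 − e^{−2κd} = 1 − e^{−2.645} = 0.9290.

P = 0.929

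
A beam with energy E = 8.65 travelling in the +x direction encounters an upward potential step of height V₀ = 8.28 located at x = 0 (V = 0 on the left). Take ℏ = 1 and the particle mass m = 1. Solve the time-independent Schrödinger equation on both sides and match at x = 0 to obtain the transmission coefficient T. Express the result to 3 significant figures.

T = 0.568

On each side the TISE gives plane waves with k = √(2m(E − V))/ℏ: k₁ = √(2·1·8.65) = 4.159, k₂ = √(2·1·0.37) = 0.8602.
Matching ψ and ψ′ at x = 0 gives r = (k₁ − k₂)/(k₁ + k₂), so R = r² = 0.4320 and T = 1 − R = 0.5680.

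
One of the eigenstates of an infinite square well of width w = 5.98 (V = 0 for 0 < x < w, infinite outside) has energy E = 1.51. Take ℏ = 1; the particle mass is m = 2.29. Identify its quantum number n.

n = 5

From E_n = n²π²ℏ²/(2mw²) invert to n = √(2mw²E)/(πℏ).
n = (5.98/π) × √(2 × 2.29 × 1.51) = 5.006 → n = 5.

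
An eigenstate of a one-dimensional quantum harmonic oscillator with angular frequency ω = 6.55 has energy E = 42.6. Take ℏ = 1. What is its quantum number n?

n = 6

E_n = ℏω(n + ½) ⇒ n = E/(ℏω) − ½ = 42.6/6.55 − 0.5 = 6.004 → n = 6.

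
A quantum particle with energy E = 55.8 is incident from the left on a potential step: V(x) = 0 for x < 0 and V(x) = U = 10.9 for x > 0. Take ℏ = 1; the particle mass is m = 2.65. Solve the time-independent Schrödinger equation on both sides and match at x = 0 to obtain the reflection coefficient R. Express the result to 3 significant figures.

On each side the TISE gives plane waves with k = √(2m(E − V))/ℏ: k₁ = √(2·2.65·55.8) = 17.20, k₂ = √(2·2.65·44.9) = 15.43.
Matching ψ and ψ′ at x = 0 gives r = (k₁ − k₂)/(k₁ + k₂), so R = r² = 0.002946 and T = 1 − R = 0.9971.

R = 0.00295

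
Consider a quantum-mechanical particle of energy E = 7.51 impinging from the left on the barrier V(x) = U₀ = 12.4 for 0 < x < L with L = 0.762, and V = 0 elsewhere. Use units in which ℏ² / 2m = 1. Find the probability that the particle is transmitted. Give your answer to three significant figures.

T = 0.124

Since E < U₀ the interior solution is evanescent with decay constant κ = √(2m(U₀ − E))/ℏ = 2.211.
κL = 1.685, sinh(κL) = 2.604.
The exact tunnelling result is T⁻¹ = 1 + U₀² sinh²(κL) / [4E(U₀ − E)] = 8.096, so T = 0.124.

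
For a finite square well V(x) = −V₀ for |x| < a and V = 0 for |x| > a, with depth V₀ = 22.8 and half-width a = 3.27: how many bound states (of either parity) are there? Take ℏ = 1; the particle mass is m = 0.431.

N = 10

Define the well-strength parameter z₀ = (a/ℏ)√(2mV₀) = 3.27 × √(2·0.431·22.8) = 14.50.
The even/odd transcendental equations gain one root per π/2 in z₀, giving N = 1 + ⌊2z₀/π⌋ = 1 + ⌊9.229⌋ = 10.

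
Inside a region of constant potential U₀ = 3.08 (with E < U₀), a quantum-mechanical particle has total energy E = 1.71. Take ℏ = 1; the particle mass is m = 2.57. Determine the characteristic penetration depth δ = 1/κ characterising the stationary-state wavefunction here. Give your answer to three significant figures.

Since E < U₀ the TISE in this region is ψ'' = κ²ψ with κ = √(2m(U₀ − E))/ℏ.
κ = √(2 × 2.57 × 1.37) = 2.654. The penetration depth is δ = 1/κ = 0.377.

δ = 0.377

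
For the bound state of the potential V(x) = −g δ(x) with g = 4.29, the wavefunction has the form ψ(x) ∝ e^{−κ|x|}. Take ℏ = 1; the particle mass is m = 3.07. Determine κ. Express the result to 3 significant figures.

κ = 13.2

Integrate −(ℏ²/2m)ψ'' − gδ(x)ψ = Eψ from −ε to +ε: the ψ'' term gives ψ'(0⁺) − ψ'(0⁻) and the δ term gives −(2mg/ℏ²)ψ(0).
With ψ ∝ e^{−κ|x|} this yields −2κ = −2mg/ℏ², so κ = mg/ℏ² = 13.17.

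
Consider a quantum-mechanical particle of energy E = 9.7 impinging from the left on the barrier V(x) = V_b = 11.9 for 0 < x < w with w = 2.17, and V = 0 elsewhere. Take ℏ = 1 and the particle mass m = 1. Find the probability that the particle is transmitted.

Since E < V_b the interior solution is evanescent with decay constant κ = √(2m(V_b − E))/ℏ = 2.098.
κw = 4.552, sinh(κw) = 47.40.
The exact tunnelling result is T⁻¹ = 1 + V_b² sinh²(κw) / [4E(V_b − E)] = 3728, so T = 0.000268.

T = 0.000268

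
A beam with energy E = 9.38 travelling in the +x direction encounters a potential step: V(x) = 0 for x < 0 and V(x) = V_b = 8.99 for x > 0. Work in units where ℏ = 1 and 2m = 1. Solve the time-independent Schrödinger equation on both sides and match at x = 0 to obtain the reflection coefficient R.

The wavenumbers are k₁ = √(2mE)/ℏ = 3.063 on the left and k₂ = √(2m(E − V_b))/ℏ = 0.6245 on the right.
Matching ψ and ψ′ at x = 0 gives r = (k₁ − k₂)/(k₁ + k₂), so R = r² = 0.4373 and T = 1 − R = 0.5627.

R = 0.437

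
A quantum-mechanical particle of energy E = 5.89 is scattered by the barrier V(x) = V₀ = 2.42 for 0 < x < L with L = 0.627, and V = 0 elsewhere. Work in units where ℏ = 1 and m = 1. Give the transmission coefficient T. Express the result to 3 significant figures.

E > V₀: inside the barrier k₂ = √(2m(E − V₀))/ℏ = 2.634, k₂L = 1.652.
T = [1 + V₀² sin²(k₂L) / (4E(E − V₀))]⁻¹ = 1/1.071 = 0.934.

T = 0.934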